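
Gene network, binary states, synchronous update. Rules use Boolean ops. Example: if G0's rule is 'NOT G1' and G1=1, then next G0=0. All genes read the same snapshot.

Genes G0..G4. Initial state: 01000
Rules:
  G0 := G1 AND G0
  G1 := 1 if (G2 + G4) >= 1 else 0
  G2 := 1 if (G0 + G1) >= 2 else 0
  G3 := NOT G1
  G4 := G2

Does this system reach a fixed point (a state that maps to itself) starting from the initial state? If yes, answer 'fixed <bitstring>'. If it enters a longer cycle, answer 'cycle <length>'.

Step 0: 01000
Step 1: G0=G1&G0=1&0=0 G1=(0+0>=1)=0 G2=(0+1>=2)=0 G3=NOT G1=NOT 1=0 G4=G2=0 -> 00000
Step 2: G0=G1&G0=0&0=0 G1=(0+0>=1)=0 G2=(0+0>=2)=0 G3=NOT G1=NOT 0=1 G4=G2=0 -> 00010
Step 3: G0=G1&G0=0&0=0 G1=(0+0>=1)=0 G2=(0+0>=2)=0 G3=NOT G1=NOT 0=1 G4=G2=0 -> 00010
Fixed point reached at step 2: 00010

Answer: fixed 00010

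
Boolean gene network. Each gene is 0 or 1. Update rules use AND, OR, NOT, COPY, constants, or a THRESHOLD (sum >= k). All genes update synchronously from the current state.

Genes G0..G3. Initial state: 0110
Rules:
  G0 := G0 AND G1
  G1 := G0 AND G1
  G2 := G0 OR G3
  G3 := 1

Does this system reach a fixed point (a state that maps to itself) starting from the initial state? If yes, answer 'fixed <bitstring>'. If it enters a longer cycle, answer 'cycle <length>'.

Answer: fixed 0011

Derivation:
Step 0: 0110
Step 1: G0=G0&G1=0&1=0 G1=G0&G1=0&1=0 G2=G0|G3=0|0=0 G3=1(const) -> 0001
Step 2: G0=G0&G1=0&0=0 G1=G0&G1=0&0=0 G2=G0|G3=0|1=1 G3=1(const) -> 0011
Step 3: G0=G0&G1=0&0=0 G1=G0&G1=0&0=0 G2=G0|G3=0|1=1 G3=1(const) -> 0011
Fixed point reached at step 2: 0011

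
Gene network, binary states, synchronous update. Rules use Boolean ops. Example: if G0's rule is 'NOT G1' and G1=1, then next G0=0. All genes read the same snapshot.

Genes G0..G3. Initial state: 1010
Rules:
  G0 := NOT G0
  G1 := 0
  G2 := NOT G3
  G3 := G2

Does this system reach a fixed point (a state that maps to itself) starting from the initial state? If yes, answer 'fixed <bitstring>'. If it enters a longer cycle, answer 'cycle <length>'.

Step 0: 1010
Step 1: G0=NOT G0=NOT 1=0 G1=0(const) G2=NOT G3=NOT 0=1 G3=G2=1 -> 0011
Step 2: G0=NOT G0=NOT 0=1 G1=0(const) G2=NOT G3=NOT 1=0 G3=G2=1 -> 1001
Step 3: G0=NOT G0=NOT 1=0 G1=0(const) G2=NOT G3=NOT 1=0 G3=G2=0 -> 0000
Step 4: G0=NOT G0=NOT 0=1 G1=0(const) G2=NOT G3=NOT 0=1 G3=G2=0 -> 1010
Cycle of length 4 starting at step 0 -> no fixed point

Answer: cycle 4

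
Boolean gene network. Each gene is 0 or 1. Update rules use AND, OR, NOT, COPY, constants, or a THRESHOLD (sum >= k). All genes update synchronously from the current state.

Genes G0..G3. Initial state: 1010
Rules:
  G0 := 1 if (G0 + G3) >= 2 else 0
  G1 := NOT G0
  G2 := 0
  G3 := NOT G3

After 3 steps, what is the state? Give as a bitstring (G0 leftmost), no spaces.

Step 1: G0=(1+0>=2)=0 G1=NOT G0=NOT 1=0 G2=0(const) G3=NOT G3=NOT 0=1 -> 0001
Step 2: G0=(0+1>=2)=0 G1=NOT G0=NOT 0=1 G2=0(const) G3=NOT G3=NOT 1=0 -> 0100
Step 3: G0=(0+0>=2)=0 G1=NOT G0=NOT 0=1 G2=0(const) G3=NOT G3=NOT 0=1 -> 0101

0101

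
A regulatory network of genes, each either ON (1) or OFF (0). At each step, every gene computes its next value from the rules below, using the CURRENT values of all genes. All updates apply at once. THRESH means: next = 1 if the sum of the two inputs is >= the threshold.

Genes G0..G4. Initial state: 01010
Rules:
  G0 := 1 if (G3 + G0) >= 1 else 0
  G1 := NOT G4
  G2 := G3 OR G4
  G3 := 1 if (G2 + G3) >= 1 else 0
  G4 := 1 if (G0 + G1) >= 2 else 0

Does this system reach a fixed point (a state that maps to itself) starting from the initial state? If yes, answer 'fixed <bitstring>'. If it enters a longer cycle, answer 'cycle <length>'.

Answer: cycle 4

Derivation:
Step 0: 01010
Step 1: G0=(1+0>=1)=1 G1=NOT G4=NOT 0=1 G2=G3|G4=1|0=1 G3=(0+1>=1)=1 G4=(0+1>=2)=0 -> 11110
Step 2: G0=(1+1>=1)=1 G1=NOT G4=NOT 0=1 G2=G3|G4=1|0=1 G3=(1+1>=1)=1 G4=(1+1>=2)=1 -> 11111
Step 3: G0=(1+1>=1)=1 G1=NOT G4=NOT 1=0 G2=G3|G4=1|1=1 G3=(1+1>=1)=1 G4=(1+1>=2)=1 -> 10111
Step 4: G0=(1+1>=1)=1 G1=NOT G4=NOT 1=0 G2=G3|G4=1|1=1 G3=(1+1>=1)=1 G4=(1+0>=2)=0 -> 10110
Step 5: G0=(1+1>=1)=1 G1=NOT G4=NOT 0=1 G2=G3|G4=1|0=1 G3=(1+1>=1)=1 G4=(1+0>=2)=0 -> 11110
Cycle of length 4 starting at step 1 -> no fixed point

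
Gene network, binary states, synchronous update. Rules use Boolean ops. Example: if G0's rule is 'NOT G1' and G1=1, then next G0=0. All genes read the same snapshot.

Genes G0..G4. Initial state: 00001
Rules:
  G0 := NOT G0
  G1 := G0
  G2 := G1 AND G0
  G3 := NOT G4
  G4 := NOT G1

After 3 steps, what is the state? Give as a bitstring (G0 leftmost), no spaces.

Step 1: G0=NOT G0=NOT 0=1 G1=G0=0 G2=G1&G0=0&0=0 G3=NOT G4=NOT 1=0 G4=NOT G1=NOT 0=1 -> 10001
Step 2: G0=NOT G0=NOT 1=0 G1=G0=1 G2=G1&G0=0&1=0 G3=NOT G4=NOT 1=0 G4=NOT G1=NOT 0=1 -> 01001
Step 3: G0=NOT G0=NOT 0=1 G1=G0=0 G2=G1&G0=1&0=0 G3=NOT G4=NOT 1=0 G4=NOT G1=NOT 1=0 -> 10000

10000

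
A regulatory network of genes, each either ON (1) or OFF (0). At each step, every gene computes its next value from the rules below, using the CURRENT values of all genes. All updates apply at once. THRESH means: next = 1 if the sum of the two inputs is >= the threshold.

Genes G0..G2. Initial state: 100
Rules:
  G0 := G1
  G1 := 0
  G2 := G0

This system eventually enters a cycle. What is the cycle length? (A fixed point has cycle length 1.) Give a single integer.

Answer: 1

Derivation:
Step 0: 100
Step 1: G0=G1=0 G1=0(const) G2=G0=1 -> 001
Step 2: G0=G1=0 G1=0(const) G2=G0=0 -> 000
Step 3: G0=G1=0 G1=0(const) G2=G0=0 -> 000
State from step 3 equals state from step 2 -> cycle length 1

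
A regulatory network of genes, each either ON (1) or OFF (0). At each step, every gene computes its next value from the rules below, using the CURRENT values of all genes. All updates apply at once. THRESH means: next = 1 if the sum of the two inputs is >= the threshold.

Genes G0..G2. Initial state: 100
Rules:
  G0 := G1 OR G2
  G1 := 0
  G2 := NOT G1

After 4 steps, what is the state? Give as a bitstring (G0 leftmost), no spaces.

Step 1: G0=G1|G2=0|0=0 G1=0(const) G2=NOT G1=NOT 0=1 -> 001
Step 2: G0=G1|G2=0|1=1 G1=0(const) G2=NOT G1=NOT 0=1 -> 101
Step 3: G0=G1|G2=0|1=1 G1=0(const) G2=NOT G1=NOT 0=1 -> 101
Step 4: G0=G1|G2=0|1=1 G1=0(const) G2=NOT G1=NOT 0=1 -> 101

101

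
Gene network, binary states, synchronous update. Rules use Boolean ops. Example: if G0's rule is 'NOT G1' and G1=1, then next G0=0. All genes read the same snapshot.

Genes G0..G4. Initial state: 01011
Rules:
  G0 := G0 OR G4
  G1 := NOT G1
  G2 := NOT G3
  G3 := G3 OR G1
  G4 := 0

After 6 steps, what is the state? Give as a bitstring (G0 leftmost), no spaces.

Step 1: G0=G0|G4=0|1=1 G1=NOT G1=NOT 1=0 G2=NOT G3=NOT 1=0 G3=G3|G1=1|1=1 G4=0(const) -> 10010
Step 2: G0=G0|G4=1|0=1 G1=NOT G1=NOT 0=1 G2=NOT G3=NOT 1=0 G3=G3|G1=1|0=1 G4=0(const) -> 11010
Step 3: G0=G0|G4=1|0=1 G1=NOT G1=NOT 1=0 G2=NOT G3=NOT 1=0 G3=G3|G1=1|1=1 G4=0(const) -> 10010
Step 4: G0=G0|G4=1|0=1 G1=NOT G1=NOT 0=1 G2=NOT G3=NOT 1=0 G3=G3|G1=1|0=1 G4=0(const) -> 11010
Step 5: G0=G0|G4=1|0=1 G1=NOT G1=NOT 1=0 G2=NOT G3=NOT 1=0 G3=G3|G1=1|1=1 G4=0(const) -> 10010
Step 6: G0=G0|G4=1|0=1 G1=NOT G1=NOT 0=1 G2=NOT G3=NOT 1=0 G3=G3|G1=1|0=1 G4=0(const) -> 11010

11010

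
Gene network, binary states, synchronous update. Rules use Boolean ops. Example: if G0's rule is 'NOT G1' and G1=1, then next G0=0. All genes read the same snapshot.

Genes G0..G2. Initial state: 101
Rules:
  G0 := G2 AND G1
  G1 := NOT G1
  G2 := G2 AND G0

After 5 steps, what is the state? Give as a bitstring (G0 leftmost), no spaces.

Step 1: G0=G2&G1=1&0=0 G1=NOT G1=NOT 0=1 G2=G2&G0=1&1=1 -> 011
Step 2: G0=G2&G1=1&1=1 G1=NOT G1=NOT 1=0 G2=G2&G0=1&0=0 -> 100
Step 3: G0=G2&G1=0&0=0 G1=NOT G1=NOT 0=1 G2=G2&G0=0&1=0 -> 010
Step 4: G0=G2&G1=0&1=0 G1=NOT G1=NOT 1=0 G2=G2&G0=0&0=0 -> 000
Step 5: G0=G2&G1=0&0=0 G1=NOT G1=NOT 0=1 G2=G2&G0=0&0=0 -> 010

010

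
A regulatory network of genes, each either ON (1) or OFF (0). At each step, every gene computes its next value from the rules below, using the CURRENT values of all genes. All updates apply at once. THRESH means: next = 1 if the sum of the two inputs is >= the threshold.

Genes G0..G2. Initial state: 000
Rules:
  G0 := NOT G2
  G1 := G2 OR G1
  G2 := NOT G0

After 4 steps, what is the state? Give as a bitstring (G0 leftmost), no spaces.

Step 1: G0=NOT G2=NOT 0=1 G1=G2|G1=0|0=0 G2=NOT G0=NOT 0=1 -> 101
Step 2: G0=NOT G2=NOT 1=0 G1=G2|G1=1|0=1 G2=NOT G0=NOT 1=0 -> 010
Step 3: G0=NOT G2=NOT 0=1 G1=G2|G1=0|1=1 G2=NOT G0=NOT 0=1 -> 111
Step 4: G0=NOT G2=NOT 1=0 G1=G2|G1=1|1=1 G2=NOT G0=NOT 1=0 -> 010

010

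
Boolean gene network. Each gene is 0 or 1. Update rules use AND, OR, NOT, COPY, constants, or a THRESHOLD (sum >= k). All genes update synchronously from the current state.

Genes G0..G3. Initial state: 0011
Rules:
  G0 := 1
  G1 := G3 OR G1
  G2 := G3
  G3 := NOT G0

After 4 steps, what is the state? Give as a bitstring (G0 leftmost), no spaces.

Step 1: G0=1(const) G1=G3|G1=1|0=1 G2=G3=1 G3=NOT G0=NOT 0=1 -> 1111
Step 2: G0=1(const) G1=G3|G1=1|1=1 G2=G3=1 G3=NOT G0=NOT 1=0 -> 1110
Step 3: G0=1(const) G1=G3|G1=0|1=1 G2=G3=0 G3=NOT G0=NOT 1=0 -> 1100
Step 4: G0=1(const) G1=G3|G1=0|1=1 G2=G3=0 G3=NOT G0=NOT 1=0 -> 1100

1100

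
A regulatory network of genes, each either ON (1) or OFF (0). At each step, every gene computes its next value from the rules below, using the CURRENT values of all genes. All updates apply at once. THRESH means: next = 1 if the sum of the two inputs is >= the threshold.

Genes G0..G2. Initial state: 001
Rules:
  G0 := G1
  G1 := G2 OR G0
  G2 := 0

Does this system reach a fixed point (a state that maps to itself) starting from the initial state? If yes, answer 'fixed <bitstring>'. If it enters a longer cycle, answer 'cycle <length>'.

Answer: cycle 2

Derivation:
Step 0: 001
Step 1: G0=G1=0 G1=G2|G0=1|0=1 G2=0(const) -> 010
Step 2: G0=G1=1 G1=G2|G0=0|0=0 G2=0(const) -> 100
Step 3: G0=G1=0 G1=G2|G0=0|1=1 G2=0(const) -> 010
Cycle of length 2 starting at step 1 -> no fixed point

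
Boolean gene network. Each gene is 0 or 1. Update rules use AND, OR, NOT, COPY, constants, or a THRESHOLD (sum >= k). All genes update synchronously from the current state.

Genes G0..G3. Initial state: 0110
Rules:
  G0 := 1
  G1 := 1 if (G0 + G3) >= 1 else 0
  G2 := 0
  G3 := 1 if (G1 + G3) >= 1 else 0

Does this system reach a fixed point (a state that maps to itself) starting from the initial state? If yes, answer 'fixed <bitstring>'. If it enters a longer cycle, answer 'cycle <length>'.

Step 0: 0110
Step 1: G0=1(const) G1=(0+0>=1)=0 G2=0(const) G3=(1+0>=1)=1 -> 1001
Step 2: G0=1(const) G1=(1+1>=1)=1 G2=0(const) G3=(0+1>=1)=1 -> 1101
Step 3: G0=1(const) G1=(1+1>=1)=1 G2=0(const) G3=(1+1>=1)=1 -> 1101
Fixed point reached at step 2: 1101

Answer: fixed 1101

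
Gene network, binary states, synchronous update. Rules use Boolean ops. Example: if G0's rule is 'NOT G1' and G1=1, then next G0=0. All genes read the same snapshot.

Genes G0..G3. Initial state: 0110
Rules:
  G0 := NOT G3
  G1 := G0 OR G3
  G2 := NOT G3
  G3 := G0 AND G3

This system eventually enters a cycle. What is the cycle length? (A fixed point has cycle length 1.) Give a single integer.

Step 0: 0110
Step 1: G0=NOT G3=NOT 0=1 G1=G0|G3=0|0=0 G2=NOT G3=NOT 0=1 G3=G0&G3=0&0=0 -> 1010
Step 2: G0=NOT G3=NOT 0=1 G1=G0|G3=1|0=1 G2=NOT G3=NOT 0=1 G3=G0&G3=1&0=0 -> 1110
Step 3: G0=NOT G3=NOT 0=1 G1=G0|G3=1|0=1 G2=NOT G3=NOT 0=1 G3=G0&G3=1&0=0 -> 1110
State from step 3 equals state from step 2 -> cycle length 1

Answer: 1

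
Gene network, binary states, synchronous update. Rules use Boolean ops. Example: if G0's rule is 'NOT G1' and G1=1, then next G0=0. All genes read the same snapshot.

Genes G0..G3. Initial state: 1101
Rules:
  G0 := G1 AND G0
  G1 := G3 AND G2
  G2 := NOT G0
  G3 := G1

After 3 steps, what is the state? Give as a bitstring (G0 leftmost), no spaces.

Step 1: G0=G1&G0=1&1=1 G1=G3&G2=1&0=0 G2=NOT G0=NOT 1=0 G3=G1=1 -> 1001
Step 2: G0=G1&G0=0&1=0 G1=G3&G2=1&0=0 G2=NOT G0=NOT 1=0 G3=G1=0 -> 0000
Step 3: G0=G1&G0=0&0=0 G1=G3&G2=0&0=0 G2=NOT G0=NOT 0=1 G3=G1=0 -> 0010

0010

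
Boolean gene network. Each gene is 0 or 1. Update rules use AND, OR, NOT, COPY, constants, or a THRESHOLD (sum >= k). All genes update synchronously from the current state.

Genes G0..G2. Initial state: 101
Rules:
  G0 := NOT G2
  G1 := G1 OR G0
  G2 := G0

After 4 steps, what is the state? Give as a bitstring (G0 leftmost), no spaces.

Step 1: G0=NOT G2=NOT 1=0 G1=G1|G0=0|1=1 G2=G0=1 -> 011
Step 2: G0=NOT G2=NOT 1=0 G1=G1|G0=1|0=1 G2=G0=0 -> 010
Step 3: G0=NOT G2=NOT 0=1 G1=G1|G0=1|0=1 G2=G0=0 -> 110
Step 4: G0=NOT G2=NOT 0=1 G1=G1|G0=1|1=1 G2=G0=1 -> 111

111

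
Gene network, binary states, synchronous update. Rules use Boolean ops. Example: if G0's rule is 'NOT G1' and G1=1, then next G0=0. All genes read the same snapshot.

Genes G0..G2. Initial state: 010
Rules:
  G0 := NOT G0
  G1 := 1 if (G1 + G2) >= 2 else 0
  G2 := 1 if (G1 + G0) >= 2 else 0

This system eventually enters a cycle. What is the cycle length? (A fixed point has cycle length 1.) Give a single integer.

Step 0: 010
Step 1: G0=NOT G0=NOT 0=1 G1=(1+0>=2)=0 G2=(1+0>=2)=0 -> 100
Step 2: G0=NOT G0=NOT 1=0 G1=(0+0>=2)=0 G2=(0+1>=2)=0 -> 000
Step 3: G0=NOT G0=NOT 0=1 G1=(0+0>=2)=0 G2=(0+0>=2)=0 -> 100
State from step 3 equals state from step 1 -> cycle length 2

Answer: 2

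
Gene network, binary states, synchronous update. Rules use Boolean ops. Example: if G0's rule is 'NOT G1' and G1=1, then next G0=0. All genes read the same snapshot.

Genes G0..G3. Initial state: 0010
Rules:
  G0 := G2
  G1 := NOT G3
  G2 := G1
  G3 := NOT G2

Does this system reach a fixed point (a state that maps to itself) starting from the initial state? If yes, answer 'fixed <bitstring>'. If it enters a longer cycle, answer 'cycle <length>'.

Answer: cycle 3

Derivation:
Step 0: 0010
Step 1: G0=G2=1 G1=NOT G3=NOT 0=1 G2=G1=0 G3=NOT G2=NOT 1=0 -> 1100
Step 2: G0=G2=0 G1=NOT G3=NOT 0=1 G2=G1=1 G3=NOT G2=NOT 0=1 -> 0111
Step 3: G0=G2=1 G1=NOT G3=NOT 1=0 G2=G1=1 G3=NOT G2=NOT 1=0 -> 1010
Step 4: G0=G2=1 G1=NOT G3=NOT 0=1 G2=G1=0 G3=NOT G2=NOT 1=0 -> 1100
Cycle of length 3 starting at step 1 -> no fixed point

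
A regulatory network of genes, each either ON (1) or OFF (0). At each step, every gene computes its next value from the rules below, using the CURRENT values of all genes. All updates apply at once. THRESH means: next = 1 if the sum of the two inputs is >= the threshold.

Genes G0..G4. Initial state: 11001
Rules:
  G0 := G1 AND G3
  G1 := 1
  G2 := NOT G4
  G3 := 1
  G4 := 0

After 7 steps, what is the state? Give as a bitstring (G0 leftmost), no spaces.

Step 1: G0=G1&G3=1&0=0 G1=1(const) G2=NOT G4=NOT 1=0 G3=1(const) G4=0(const) -> 01010
Step 2: G0=G1&G3=1&1=1 G1=1(const) G2=NOT G4=NOT 0=1 G3=1(const) G4=0(const) -> 11110
Step 3: G0=G1&G3=1&1=1 G1=1(const) G2=NOT G4=NOT 0=1 G3=1(const) G4=0(const) -> 11110
Step 4: G0=G1&G3=1&1=1 G1=1(const) G2=NOT G4=NOT 0=1 G3=1(const) G4=0(const) -> 11110
Step 5: G0=G1&G3=1&1=1 G1=1(const) G2=NOT G4=NOT 0=1 G3=1(const) G4=0(const) -> 11110
Step 6: G0=G1&G3=1&1=1 G1=1(const) G2=NOT G4=NOT 0=1 G3=1(const) G4=0(const) -> 11110
Step 7: G0=G1&G3=1&1=1 G1=1(const) G2=NOT G4=NOT 0=1 G3=1(const) G4=0(const) -> 11110

11110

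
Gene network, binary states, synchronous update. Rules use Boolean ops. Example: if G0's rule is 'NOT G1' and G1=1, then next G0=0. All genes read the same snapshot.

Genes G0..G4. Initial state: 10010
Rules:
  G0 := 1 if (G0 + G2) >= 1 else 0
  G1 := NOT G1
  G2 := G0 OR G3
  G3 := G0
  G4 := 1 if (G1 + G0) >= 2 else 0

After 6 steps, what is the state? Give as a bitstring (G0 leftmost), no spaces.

Step 1: G0=(1+0>=1)=1 G1=NOT G1=NOT 0=1 G2=G0|G3=1|1=1 G3=G0=1 G4=(0+1>=2)=0 -> 11110
Step 2: G0=(1+1>=1)=1 G1=NOT G1=NOT 1=0 G2=G0|G3=1|1=1 G3=G0=1 G4=(1+1>=2)=1 -> 10111
Step 3: G0=(1+1>=1)=1 G1=NOT G1=NOT 0=1 G2=G0|G3=1|1=1 G3=G0=1 G4=(0+1>=2)=0 -> 11110
Step 4: G0=(1+1>=1)=1 G1=NOT G1=NOT 1=0 G2=G0|G3=1|1=1 G3=G0=1 G4=(1+1>=2)=1 -> 10111
Step 5: G0=(1+1>=1)=1 G1=NOT G1=NOT 0=1 G2=G0|G3=1|1=1 G3=G0=1 G4=(0+1>=2)=0 -> 11110
Step 6: G0=(1+1>=1)=1 G1=NOT G1=NOT 1=0 G2=G0|G3=1|1=1 G3=G0=1 G4=(1+1>=2)=1 -> 10111

10111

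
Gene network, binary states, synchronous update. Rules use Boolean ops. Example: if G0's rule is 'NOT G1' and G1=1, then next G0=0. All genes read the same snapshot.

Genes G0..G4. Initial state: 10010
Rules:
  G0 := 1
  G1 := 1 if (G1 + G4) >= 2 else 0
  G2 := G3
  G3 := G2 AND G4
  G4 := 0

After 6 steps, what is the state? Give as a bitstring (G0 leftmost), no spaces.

Step 1: G0=1(const) G1=(0+0>=2)=0 G2=G3=1 G3=G2&G4=0&0=0 G4=0(const) -> 10100
Step 2: G0=1(const) G1=(0+0>=2)=0 G2=G3=0 G3=G2&G4=1&0=0 G4=0(const) -> 10000
Step 3: G0=1(const) G1=(0+0>=2)=0 G2=G3=0 G3=G2&G4=0&0=0 G4=0(const) -> 10000
Step 4: G0=1(const) G1=(0+0>=2)=0 G2=G3=0 G3=G2&G4=0&0=0 G4=0(const) -> 10000
Step 5: G0=1(const) G1=(0+0>=2)=0 G2=G3=0 G3=G2&G4=0&0=0 G4=0(const) -> 10000
Step 6: G0=1(const) G1=(0+0>=2)=0 G2=G3=0 G3=G2&G4=0&0=0 G4=0(const) -> 10000

10000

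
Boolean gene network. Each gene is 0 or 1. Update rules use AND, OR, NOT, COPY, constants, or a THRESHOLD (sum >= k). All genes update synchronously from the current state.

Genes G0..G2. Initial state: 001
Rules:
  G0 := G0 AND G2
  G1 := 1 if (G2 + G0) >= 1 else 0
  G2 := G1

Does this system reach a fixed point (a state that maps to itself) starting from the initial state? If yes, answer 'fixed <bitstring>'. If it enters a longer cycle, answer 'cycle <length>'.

Step 0: 001
Step 1: G0=G0&G2=0&1=0 G1=(1+0>=1)=1 G2=G1=0 -> 010
Step 2: G0=G0&G2=0&0=0 G1=(0+0>=1)=0 G2=G1=1 -> 001
Cycle of length 2 starting at step 0 -> no fixed point

Answer: cycle 2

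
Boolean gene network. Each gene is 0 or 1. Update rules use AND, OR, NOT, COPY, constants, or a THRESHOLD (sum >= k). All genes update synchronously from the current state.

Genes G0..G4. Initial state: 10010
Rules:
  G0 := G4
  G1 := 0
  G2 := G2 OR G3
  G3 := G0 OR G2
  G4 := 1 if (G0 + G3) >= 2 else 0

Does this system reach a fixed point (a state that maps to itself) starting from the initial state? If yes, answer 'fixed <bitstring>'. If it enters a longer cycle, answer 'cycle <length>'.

Answer: cycle 2

Derivation:
Step 0: 10010
Step 1: G0=G4=0 G1=0(const) G2=G2|G3=0|1=1 G3=G0|G2=1|0=1 G4=(1+1>=2)=1 -> 00111
Step 2: G0=G4=1 G1=0(const) G2=G2|G3=1|1=1 G3=G0|G2=0|1=1 G4=(0+1>=2)=0 -> 10110
Step 3: G0=G4=0 G1=0(const) G2=G2|G3=1|1=1 G3=G0|G2=1|1=1 G4=(1+1>=2)=1 -> 00111
Cycle of length 2 starting at step 1 -> no fixed point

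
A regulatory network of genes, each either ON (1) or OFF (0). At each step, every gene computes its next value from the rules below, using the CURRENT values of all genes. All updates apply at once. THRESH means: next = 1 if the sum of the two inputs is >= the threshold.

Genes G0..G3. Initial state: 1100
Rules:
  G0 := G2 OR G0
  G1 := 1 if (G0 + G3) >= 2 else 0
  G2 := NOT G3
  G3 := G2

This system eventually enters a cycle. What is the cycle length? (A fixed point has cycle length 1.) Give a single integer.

Answer: 4

Derivation:
Step 0: 1100
Step 1: G0=G2|G0=0|1=1 G1=(1+0>=2)=0 G2=NOT G3=NOT 0=1 G3=G2=0 -> 1010
Step 2: G0=G2|G0=1|1=1 G1=(1+0>=2)=0 G2=NOT G3=NOT 0=1 G3=G2=1 -> 1011
Step 3: G0=G2|G0=1|1=1 G1=(1+1>=2)=1 G2=NOT G3=NOT 1=0 G3=G2=1 -> 1101
Step 4: G0=G2|G0=0|1=1 G1=(1+1>=2)=1 G2=NOT G3=NOT 1=0 G3=G2=0 -> 1100
State from step 4 equals state from step 0 -> cycle length 4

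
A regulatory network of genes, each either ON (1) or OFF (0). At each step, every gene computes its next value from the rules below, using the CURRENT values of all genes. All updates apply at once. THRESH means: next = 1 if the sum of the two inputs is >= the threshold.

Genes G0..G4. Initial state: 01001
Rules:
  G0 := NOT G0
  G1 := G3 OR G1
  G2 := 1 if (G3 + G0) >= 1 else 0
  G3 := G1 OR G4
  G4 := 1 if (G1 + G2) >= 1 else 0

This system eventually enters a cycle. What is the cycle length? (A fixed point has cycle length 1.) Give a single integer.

Step 0: 01001
Step 1: G0=NOT G0=NOT 0=1 G1=G3|G1=0|1=1 G2=(0+0>=1)=0 G3=G1|G4=1|1=1 G4=(1+0>=1)=1 -> 11011
Step 2: G0=NOT G0=NOT 1=0 G1=G3|G1=1|1=1 G2=(1+1>=1)=1 G3=G1|G4=1|1=1 G4=(1+0>=1)=1 -> 01111
Step 3: G0=NOT G0=NOT 0=1 G1=G3|G1=1|1=1 G2=(1+0>=1)=1 G3=G1|G4=1|1=1 G4=(1+1>=1)=1 -> 11111
Step 4: G0=NOT G0=NOT 1=0 G1=G3|G1=1|1=1 G2=(1+1>=1)=1 G3=G1|G4=1|1=1 G4=(1+1>=1)=1 -> 01111
State from step 4 equals state from step 2 -> cycle length 2

Answer: 2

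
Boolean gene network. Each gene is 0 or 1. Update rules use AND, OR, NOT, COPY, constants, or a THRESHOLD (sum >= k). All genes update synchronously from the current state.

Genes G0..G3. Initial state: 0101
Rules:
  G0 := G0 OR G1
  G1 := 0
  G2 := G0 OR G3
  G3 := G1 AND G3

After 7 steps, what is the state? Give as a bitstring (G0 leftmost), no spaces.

Step 1: G0=G0|G1=0|1=1 G1=0(const) G2=G0|G3=0|1=1 G3=G1&G3=1&1=1 -> 1011
Step 2: G0=G0|G1=1|0=1 G1=0(const) G2=G0|G3=1|1=1 G3=G1&G3=0&1=0 -> 1010
Step 3: G0=G0|G1=1|0=1 G1=0(const) G2=G0|G3=1|0=1 G3=G1&G3=0&0=0 -> 1010
Step 4: G0=G0|G1=1|0=1 G1=0(const) G2=G0|G3=1|0=1 G3=G1&G3=0&0=0 -> 1010
Step 5: G0=G0|G1=1|0=1 G1=0(const) G2=G0|G3=1|0=1 G3=G1&G3=0&0=0 -> 1010
Step 6: G0=G0|G1=1|0=1 G1=0(const) G2=G0|G3=1|0=1 G3=G1&G3=0&0=0 -> 1010
Step 7: G0=G0|G1=1|0=1 G1=0(const) G2=G0|G3=1|0=1 G3=G1&G3=0&0=0 -> 1010

1010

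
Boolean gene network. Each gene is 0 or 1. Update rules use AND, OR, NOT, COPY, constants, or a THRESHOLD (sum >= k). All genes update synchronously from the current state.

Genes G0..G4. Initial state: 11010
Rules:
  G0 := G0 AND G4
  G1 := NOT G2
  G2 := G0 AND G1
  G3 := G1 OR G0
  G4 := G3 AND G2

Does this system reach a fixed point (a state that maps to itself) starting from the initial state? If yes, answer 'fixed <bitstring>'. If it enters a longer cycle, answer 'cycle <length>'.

Answer: fixed 01010

Derivation:
Step 0: 11010
Step 1: G0=G0&G4=1&0=0 G1=NOT G2=NOT 0=1 G2=G0&G1=1&1=1 G3=G1|G0=1|1=1 G4=G3&G2=1&0=0 -> 01110
Step 2: G0=G0&G4=0&0=0 G1=NOT G2=NOT 1=0 G2=G0&G1=0&1=0 G3=G1|G0=1|0=1 G4=G3&G2=1&1=1 -> 00011
Step 3: G0=G0&G4=0&1=0 G1=NOT G2=NOT 0=1 G2=G0&G1=0&0=0 G3=G1|G0=0|0=0 G4=G3&G2=1&0=0 -> 01000
Step 4: G0=G0&G4=0&0=0 G1=NOT G2=NOT 0=1 G2=G0&G1=0&1=0 G3=G1|G0=1|0=1 G4=G3&G2=0&0=0 -> 01010
Step 5: G0=G0&G4=0&0=0 G1=NOT G2=NOT 0=1 G2=G0&G1=0&1=0 G3=G1|G0=1|0=1 G4=G3&G2=1&0=0 -> 01010
Fixed point reached at step 4: 01010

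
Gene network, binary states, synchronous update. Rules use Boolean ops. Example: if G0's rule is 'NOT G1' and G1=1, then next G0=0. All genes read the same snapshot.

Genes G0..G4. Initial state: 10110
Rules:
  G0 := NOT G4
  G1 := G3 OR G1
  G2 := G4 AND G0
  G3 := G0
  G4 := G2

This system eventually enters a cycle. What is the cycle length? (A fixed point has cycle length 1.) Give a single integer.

Step 0: 10110
Step 1: G0=NOT G4=NOT 0=1 G1=G3|G1=1|0=1 G2=G4&G0=0&1=0 G3=G0=1 G4=G2=1 -> 11011
Step 2: G0=NOT G4=NOT 1=0 G1=G3|G1=1|1=1 G2=G4&G0=1&1=1 G3=G0=1 G4=G2=0 -> 01110
Step 3: G0=NOT G4=NOT 0=1 G1=G3|G1=1|1=1 G2=G4&G0=0&0=0 G3=G0=0 G4=G2=1 -> 11001
Step 4: G0=NOT G4=NOT 1=0 G1=G3|G1=0|1=1 G2=G4&G0=1&1=1 G3=G0=1 G4=G2=0 -> 01110
State from step 4 equals state from step 2 -> cycle length 2

Answer: 2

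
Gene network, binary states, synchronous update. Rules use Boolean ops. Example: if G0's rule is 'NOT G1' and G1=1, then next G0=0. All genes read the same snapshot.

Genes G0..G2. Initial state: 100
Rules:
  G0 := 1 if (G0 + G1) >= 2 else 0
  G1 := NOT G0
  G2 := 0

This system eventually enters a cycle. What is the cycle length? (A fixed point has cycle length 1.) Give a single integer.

Answer: 1

Derivation:
Step 0: 100
Step 1: G0=(1+0>=2)=0 G1=NOT G0=NOT 1=0 G2=0(const) -> 000
Step 2: G0=(0+0>=2)=0 G1=NOT G0=NOT 0=1 G2=0(const) -> 010
Step 3: G0=(0+1>=2)=0 G1=NOT G0=NOT 0=1 G2=0(const) -> 010
State from step 3 equals state from step 2 -> cycle length 1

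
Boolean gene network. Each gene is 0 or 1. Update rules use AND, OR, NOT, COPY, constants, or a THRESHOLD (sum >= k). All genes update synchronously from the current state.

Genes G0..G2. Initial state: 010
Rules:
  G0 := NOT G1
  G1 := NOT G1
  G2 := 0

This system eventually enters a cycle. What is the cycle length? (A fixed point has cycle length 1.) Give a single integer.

Step 0: 010
Step 1: G0=NOT G1=NOT 1=0 G1=NOT G1=NOT 1=0 G2=0(const) -> 000
Step 2: G0=NOT G1=NOT 0=1 G1=NOT G1=NOT 0=1 G2=0(const) -> 110
Step 3: G0=NOT G1=NOT 1=0 G1=NOT G1=NOT 1=0 G2=0(const) -> 000
State from step 3 equals state from step 1 -> cycle length 2

Answer: 2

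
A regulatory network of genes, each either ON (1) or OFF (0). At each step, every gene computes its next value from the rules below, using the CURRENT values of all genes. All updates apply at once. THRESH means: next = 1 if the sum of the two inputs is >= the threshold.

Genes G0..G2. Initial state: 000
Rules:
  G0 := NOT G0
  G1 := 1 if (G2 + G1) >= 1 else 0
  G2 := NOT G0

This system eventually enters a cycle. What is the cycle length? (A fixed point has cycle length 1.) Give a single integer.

Step 0: 000
Step 1: G0=NOT G0=NOT 0=1 G1=(0+0>=1)=0 G2=NOT G0=NOT 0=1 -> 101
Step 2: G0=NOT G0=NOT 1=0 G1=(1+0>=1)=1 G2=NOT G0=NOT 1=0 -> 010
Step 3: G0=NOT G0=NOT 0=1 G1=(0+1>=1)=1 G2=NOT G0=NOT 0=1 -> 111
Step 4: G0=NOT G0=NOT 1=0 G1=(1+1>=1)=1 G2=NOT G0=NOT 1=0 -> 010
State from step 4 equals state from step 2 -> cycle length 2

Answer: 2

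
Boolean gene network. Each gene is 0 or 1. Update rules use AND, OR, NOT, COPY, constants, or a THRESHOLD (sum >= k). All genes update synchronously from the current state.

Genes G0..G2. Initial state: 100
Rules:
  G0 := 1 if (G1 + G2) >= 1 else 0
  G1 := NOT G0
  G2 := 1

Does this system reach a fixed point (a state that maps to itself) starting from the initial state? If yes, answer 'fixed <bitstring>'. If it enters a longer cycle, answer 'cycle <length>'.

Step 0: 100
Step 1: G0=(0+0>=1)=0 G1=NOT G0=NOT 1=0 G2=1(const) -> 001
Step 2: G0=(0+1>=1)=1 G1=NOT G0=NOT 0=1 G2=1(const) -> 111
Step 3: G0=(1+1>=1)=1 G1=NOT G0=NOT 1=0 G2=1(const) -> 101
Step 4: G0=(0+1>=1)=1 G1=NOT G0=NOT 1=0 G2=1(const) -> 101
Fixed point reached at step 3: 101

Answer: fixed 101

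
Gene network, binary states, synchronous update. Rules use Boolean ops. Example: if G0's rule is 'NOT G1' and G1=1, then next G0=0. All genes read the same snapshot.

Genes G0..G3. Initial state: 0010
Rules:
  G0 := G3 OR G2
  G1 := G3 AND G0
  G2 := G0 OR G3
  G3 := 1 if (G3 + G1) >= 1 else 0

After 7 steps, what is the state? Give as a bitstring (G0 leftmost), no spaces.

Step 1: G0=G3|G2=0|1=1 G1=G3&G0=0&0=0 G2=G0|G3=0|0=0 G3=(0+0>=1)=0 -> 1000
Step 2: G0=G3|G2=0|0=0 G1=G3&G0=0&1=0 G2=G0|G3=1|0=1 G3=(0+0>=1)=0 -> 0010
Step 3: G0=G3|G2=0|1=1 G1=G3&G0=0&0=0 G2=G0|G3=0|0=0 G3=(0+0>=1)=0 -> 1000
Step 4: G0=G3|G2=0|0=0 G1=G3&G0=0&1=0 G2=G0|G3=1|0=1 G3=(0+0>=1)=0 -> 0010
Step 5: G0=G3|G2=0|1=1 G1=G3&G0=0&0=0 G2=G0|G3=0|0=0 G3=(0+0>=1)=0 -> 1000
Step 6: G0=G3|G2=0|0=0 G1=G3&G0=0&1=0 G2=G0|G3=1|0=1 G3=(0+0>=1)=0 -> 0010
Step 7: G0=G3|G2=0|1=1 G1=G3&G0=0&0=0 G2=G0|G3=0|0=0 G3=(0+0>=1)=0 -> 1000

1000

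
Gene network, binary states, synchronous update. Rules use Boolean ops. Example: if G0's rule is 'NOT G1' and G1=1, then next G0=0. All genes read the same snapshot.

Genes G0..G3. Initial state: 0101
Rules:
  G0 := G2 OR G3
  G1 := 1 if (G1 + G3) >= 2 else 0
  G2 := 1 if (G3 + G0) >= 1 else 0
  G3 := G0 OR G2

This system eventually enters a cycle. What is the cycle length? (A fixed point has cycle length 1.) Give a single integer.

Step 0: 0101
Step 1: G0=G2|G3=0|1=1 G1=(1+1>=2)=1 G2=(1+0>=1)=1 G3=G0|G2=0|0=0 -> 1110
Step 2: G0=G2|G3=1|0=1 G1=(1+0>=2)=0 G2=(0+1>=1)=1 G3=G0|G2=1|1=1 -> 1011
Step 3: G0=G2|G3=1|1=1 G1=(0+1>=2)=0 G2=(1+1>=1)=1 G3=G0|G2=1|1=1 -> 1011
State from step 3 equals state from step 2 -> cycle length 1

Answer: 1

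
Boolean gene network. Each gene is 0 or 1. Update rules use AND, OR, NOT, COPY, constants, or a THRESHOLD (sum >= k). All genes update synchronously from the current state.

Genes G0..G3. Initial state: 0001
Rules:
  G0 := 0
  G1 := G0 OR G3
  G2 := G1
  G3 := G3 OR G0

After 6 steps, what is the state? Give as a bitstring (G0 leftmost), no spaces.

Step 1: G0=0(const) G1=G0|G3=0|1=1 G2=G1=0 G3=G3|G0=1|0=1 -> 0101
Step 2: G0=0(const) G1=G0|G3=0|1=1 G2=G1=1 G3=G3|G0=1|0=1 -> 0111
Step 3: G0=0(const) G1=G0|G3=0|1=1 G2=G1=1 G3=G3|G0=1|0=1 -> 0111
Step 4: G0=0(const) G1=G0|G3=0|1=1 G2=G1=1 G3=G3|G0=1|0=1 -> 0111
Step 5: G0=0(const) G1=G0|G3=0|1=1 G2=G1=1 G3=G3|G0=1|0=1 -> 0111
Step 6: G0=0(const) G1=G0|G3=0|1=1 G2=G1=1 G3=G3|G0=1|0=1 -> 0111

0111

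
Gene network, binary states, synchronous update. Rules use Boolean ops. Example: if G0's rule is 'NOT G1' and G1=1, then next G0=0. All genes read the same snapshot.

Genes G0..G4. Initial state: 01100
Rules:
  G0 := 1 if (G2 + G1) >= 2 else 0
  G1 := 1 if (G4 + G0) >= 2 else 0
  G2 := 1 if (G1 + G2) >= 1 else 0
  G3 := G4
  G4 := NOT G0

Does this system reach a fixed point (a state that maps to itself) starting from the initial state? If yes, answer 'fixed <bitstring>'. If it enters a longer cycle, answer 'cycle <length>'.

Step 0: 01100
Step 1: G0=(1+1>=2)=1 G1=(0+0>=2)=0 G2=(1+1>=1)=1 G3=G4=0 G4=NOT G0=NOT 0=1 -> 10101
Step 2: G0=(1+0>=2)=0 G1=(1+1>=2)=1 G2=(0+1>=1)=1 G3=G4=1 G4=NOT G0=NOT 1=0 -> 01110
Step 3: G0=(1+1>=2)=1 G1=(0+0>=2)=0 G2=(1+1>=1)=1 G3=G4=0 G4=NOT G0=NOT 0=1 -> 10101
Cycle of length 2 starting at step 1 -> no fixed point

Answer: cycle 2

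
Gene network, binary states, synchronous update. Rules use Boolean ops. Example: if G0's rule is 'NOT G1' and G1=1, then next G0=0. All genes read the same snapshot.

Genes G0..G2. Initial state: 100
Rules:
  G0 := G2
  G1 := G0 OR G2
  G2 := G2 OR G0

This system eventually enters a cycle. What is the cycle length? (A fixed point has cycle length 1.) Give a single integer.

Step 0: 100
Step 1: G0=G2=0 G1=G0|G2=1|0=1 G2=G2|G0=0|1=1 -> 011
Step 2: G0=G2=1 G1=G0|G2=0|1=1 G2=G2|G0=1|0=1 -> 111
Step 3: G0=G2=1 G1=G0|G2=1|1=1 G2=G2|G0=1|1=1 -> 111
State from step 3 equals state from step 2 -> cycle length 1

Answer: 1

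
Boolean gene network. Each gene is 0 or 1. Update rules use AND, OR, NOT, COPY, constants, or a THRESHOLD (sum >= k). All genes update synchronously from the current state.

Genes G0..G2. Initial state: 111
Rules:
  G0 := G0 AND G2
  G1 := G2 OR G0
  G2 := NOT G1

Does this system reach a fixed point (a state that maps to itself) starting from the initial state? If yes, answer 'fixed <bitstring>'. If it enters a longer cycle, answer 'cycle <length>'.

Step 0: 111
Step 1: G0=G0&G2=1&1=1 G1=G2|G0=1|1=1 G2=NOT G1=NOT 1=0 -> 110
Step 2: G0=G0&G2=1&0=0 G1=G2|G0=0|1=1 G2=NOT G1=NOT 1=0 -> 010
Step 3: G0=G0&G2=0&0=0 G1=G2|G0=0|0=0 G2=NOT G1=NOT 1=0 -> 000
Step 4: G0=G0&G2=0&0=0 G1=G2|G0=0|0=0 G2=NOT G1=NOT 0=1 -> 001
Step 5: G0=G0&G2=0&1=0 G1=G2|G0=1|0=1 G2=NOT G1=NOT 0=1 -> 011
Step 6: G0=G0&G2=0&1=0 G1=G2|G0=1|0=1 G2=NOT G1=NOT 1=0 -> 010
Cycle of length 4 starting at step 2 -> no fixed point

Answer: cycle 4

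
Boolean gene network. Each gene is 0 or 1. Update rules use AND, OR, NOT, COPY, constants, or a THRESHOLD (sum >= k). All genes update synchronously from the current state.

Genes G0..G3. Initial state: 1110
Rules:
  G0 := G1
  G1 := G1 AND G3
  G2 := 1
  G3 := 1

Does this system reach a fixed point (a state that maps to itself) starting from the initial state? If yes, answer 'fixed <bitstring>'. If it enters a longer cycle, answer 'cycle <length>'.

Step 0: 1110
Step 1: G0=G1=1 G1=G1&G3=1&0=0 G2=1(const) G3=1(const) -> 1011
Step 2: G0=G1=0 G1=G1&G3=0&1=0 G2=1(const) G3=1(const) -> 0011
Step 3: G0=G1=0 G1=G1&G3=0&1=0 G2=1(const) G3=1(const) -> 0011
Fixed point reached at step 2: 0011

Answer: fixed 0011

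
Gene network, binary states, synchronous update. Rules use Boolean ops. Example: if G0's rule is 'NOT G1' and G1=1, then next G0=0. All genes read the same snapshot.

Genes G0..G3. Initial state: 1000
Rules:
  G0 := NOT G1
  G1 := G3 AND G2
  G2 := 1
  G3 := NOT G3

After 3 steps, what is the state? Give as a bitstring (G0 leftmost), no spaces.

Step 1: G0=NOT G1=NOT 0=1 G1=G3&G2=0&0=0 G2=1(const) G3=NOT G3=NOT 0=1 -> 1011
Step 2: G0=NOT G1=NOT 0=1 G1=G3&G2=1&1=1 G2=1(const) G3=NOT G3=NOT 1=0 -> 1110
Step 3: G0=NOT G1=NOT 1=0 G1=G3&G2=0&1=0 G2=1(const) G3=NOT G3=NOT 0=1 -> 0011

0011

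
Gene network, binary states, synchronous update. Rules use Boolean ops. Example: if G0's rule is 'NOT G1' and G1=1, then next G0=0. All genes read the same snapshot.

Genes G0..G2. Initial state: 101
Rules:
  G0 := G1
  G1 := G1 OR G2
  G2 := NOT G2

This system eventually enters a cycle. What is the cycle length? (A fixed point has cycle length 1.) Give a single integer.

Answer: 2

Derivation:
Step 0: 101
Step 1: G0=G1=0 G1=G1|G2=0|1=1 G2=NOT G2=NOT 1=0 -> 010
Step 2: G0=G1=1 G1=G1|G2=1|0=1 G2=NOT G2=NOT 0=1 -> 111
Step 3: G0=G1=1 G1=G1|G2=1|1=1 G2=NOT G2=NOT 1=0 -> 110
Step 4: G0=G1=1 G1=G1|G2=1|0=1 G2=NOT G2=NOT 0=1 -> 111
State from step 4 equals state from step 2 -> cycle length 2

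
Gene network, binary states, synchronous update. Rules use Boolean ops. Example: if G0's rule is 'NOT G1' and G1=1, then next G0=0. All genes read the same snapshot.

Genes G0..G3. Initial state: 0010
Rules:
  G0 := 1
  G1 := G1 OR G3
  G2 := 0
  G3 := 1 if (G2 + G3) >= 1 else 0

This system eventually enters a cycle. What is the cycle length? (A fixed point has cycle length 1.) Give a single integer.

Answer: 1

Derivation:
Step 0: 0010
Step 1: G0=1(const) G1=G1|G3=0|0=0 G2=0(const) G3=(1+0>=1)=1 -> 1001
Step 2: G0=1(const) G1=G1|G3=0|1=1 G2=0(const) G3=(0+1>=1)=1 -> 1101
Step 3: G0=1(const) G1=G1|G3=1|1=1 G2=0(const) G3=(0+1>=1)=1 -> 1101
State from step 3 equals state from step 2 -> cycle length 1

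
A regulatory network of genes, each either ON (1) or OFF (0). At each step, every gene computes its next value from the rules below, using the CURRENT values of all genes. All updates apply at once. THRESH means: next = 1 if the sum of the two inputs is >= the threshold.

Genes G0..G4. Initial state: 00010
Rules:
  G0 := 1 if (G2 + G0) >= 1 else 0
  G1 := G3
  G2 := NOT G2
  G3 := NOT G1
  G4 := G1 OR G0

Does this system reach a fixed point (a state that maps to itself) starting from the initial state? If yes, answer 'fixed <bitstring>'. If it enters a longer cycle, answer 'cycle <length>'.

Answer: cycle 4

Derivation:
Step 0: 00010
Step 1: G0=(0+0>=1)=0 G1=G3=1 G2=NOT G2=NOT 0=1 G3=NOT G1=NOT 0=1 G4=G1|G0=0|0=0 -> 01110
Step 2: G0=(1+0>=1)=1 G1=G3=1 G2=NOT G2=NOT 1=0 G3=NOT G1=NOT 1=0 G4=G1|G0=1|0=1 -> 11001
Step 3: G0=(0+1>=1)=1 G1=G3=0 G2=NOT G2=NOT 0=1 G3=NOT G1=NOT 1=0 G4=G1|G0=1|1=1 -> 10101
Step 4: G0=(1+1>=1)=1 G1=G3=0 G2=NOT G2=NOT 1=0 G3=NOT G1=NOT 0=1 G4=G1|G0=0|1=1 -> 10011
Step 5: G0=(0+1>=1)=1 G1=G3=1 G2=NOT G2=NOT 0=1 G3=NOT G1=NOT 0=1 G4=G1|G0=0|1=1 -> 11111
Step 6: G0=(1+1>=1)=1 G1=G3=1 G2=NOT G2=NOT 1=0 G3=NOT G1=NOT 1=0 G4=G1|G0=1|1=1 -> 11001
Cycle of length 4 starting at step 2 -> no fixed point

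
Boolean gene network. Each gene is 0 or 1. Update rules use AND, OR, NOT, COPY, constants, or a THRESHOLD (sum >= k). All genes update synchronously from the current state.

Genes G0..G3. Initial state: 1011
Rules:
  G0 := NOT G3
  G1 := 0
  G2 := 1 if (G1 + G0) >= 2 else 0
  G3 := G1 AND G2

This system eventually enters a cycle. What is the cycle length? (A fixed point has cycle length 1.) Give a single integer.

Step 0: 1011
Step 1: G0=NOT G3=NOT 1=0 G1=0(const) G2=(0+1>=2)=0 G3=G1&G2=0&1=0 -> 0000
Step 2: G0=NOT G3=NOT 0=1 G1=0(const) G2=(0+0>=2)=0 G3=G1&G2=0&0=0 -> 1000
Step 3: G0=NOT G3=NOT 0=1 G1=0(const) G2=(0+1>=2)=0 G3=G1&G2=0&0=0 -> 1000
State from step 3 equals state from step 2 -> cycle length 1

Answer: 1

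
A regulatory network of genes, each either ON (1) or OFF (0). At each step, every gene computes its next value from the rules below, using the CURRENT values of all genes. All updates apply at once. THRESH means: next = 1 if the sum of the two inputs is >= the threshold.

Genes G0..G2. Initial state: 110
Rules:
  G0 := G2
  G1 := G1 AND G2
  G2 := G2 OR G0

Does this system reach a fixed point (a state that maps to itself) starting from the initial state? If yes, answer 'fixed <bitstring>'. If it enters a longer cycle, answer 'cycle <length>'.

Answer: fixed 101

Derivation:
Step 0: 110
Step 1: G0=G2=0 G1=G1&G2=1&0=0 G2=G2|G0=0|1=1 -> 001
Step 2: G0=G2=1 G1=G1&G2=0&1=0 G2=G2|G0=1|0=1 -> 101
Step 3: G0=G2=1 G1=G1&G2=0&1=0 G2=G2|G0=1|1=1 -> 101
Fixed point reached at step 2: 101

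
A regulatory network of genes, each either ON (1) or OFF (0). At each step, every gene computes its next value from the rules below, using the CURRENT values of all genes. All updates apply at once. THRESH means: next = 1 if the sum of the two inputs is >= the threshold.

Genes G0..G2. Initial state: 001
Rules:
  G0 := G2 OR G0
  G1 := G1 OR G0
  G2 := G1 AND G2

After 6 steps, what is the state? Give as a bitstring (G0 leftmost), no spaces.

Step 1: G0=G2|G0=1|0=1 G1=G1|G0=0|0=0 G2=G1&G2=0&1=0 -> 100
Step 2: G0=G2|G0=0|1=1 G1=G1|G0=0|1=1 G2=G1&G2=0&0=0 -> 110
Step 3: G0=G2|G0=0|1=1 G1=G1|G0=1|1=1 G2=G1&G2=1&0=0 -> 110
Step 4: G0=G2|G0=0|1=1 G1=G1|G0=1|1=1 G2=G1&G2=1&0=0 -> 110
Step 5: G0=G2|G0=0|1=1 G1=G1|G0=1|1=1 G2=G1&G2=1&0=0 -> 110
Step 6: G0=G2|G0=0|1=1 G1=G1|G0=1|1=1 G2=G1&G2=1&0=0 -> 110

110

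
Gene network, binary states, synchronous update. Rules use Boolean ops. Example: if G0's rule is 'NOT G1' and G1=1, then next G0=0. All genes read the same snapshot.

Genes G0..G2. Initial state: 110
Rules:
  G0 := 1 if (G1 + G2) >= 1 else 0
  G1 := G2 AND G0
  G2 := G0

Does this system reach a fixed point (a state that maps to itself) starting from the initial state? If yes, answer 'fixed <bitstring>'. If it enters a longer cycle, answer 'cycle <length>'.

Step 0: 110
Step 1: G0=(1+0>=1)=1 G1=G2&G0=0&1=0 G2=G0=1 -> 101
Step 2: G0=(0+1>=1)=1 G1=G2&G0=1&1=1 G2=G0=1 -> 111
Step 3: G0=(1+1>=1)=1 G1=G2&G0=1&1=1 G2=G0=1 -> 111
Fixed point reached at step 2: 111

Answer: fixed 111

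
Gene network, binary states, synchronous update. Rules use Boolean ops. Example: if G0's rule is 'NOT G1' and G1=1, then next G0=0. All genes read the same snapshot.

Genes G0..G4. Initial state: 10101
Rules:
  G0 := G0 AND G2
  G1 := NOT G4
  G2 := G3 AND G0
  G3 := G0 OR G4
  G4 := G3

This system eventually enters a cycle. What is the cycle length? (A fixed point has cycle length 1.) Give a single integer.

Step 0: 10101
Step 1: G0=G0&G2=1&1=1 G1=NOT G4=NOT 1=0 G2=G3&G0=0&1=0 G3=G0|G4=1|1=1 G4=G3=0 -> 10010
Step 2: G0=G0&G2=1&0=0 G1=NOT G4=NOT 0=1 G2=G3&G0=1&1=1 G3=G0|G4=1|0=1 G4=G3=1 -> 01111
Step 3: G0=G0&G2=0&1=0 G1=NOT G4=NOT 1=0 G2=G3&G0=1&0=0 G3=G0|G4=0|1=1 G4=G3=1 -> 00011
Step 4: G0=G0&G2=0&0=0 G1=NOT G4=NOT 1=0 G2=G3&G0=1&0=0 G3=G0|G4=0|1=1 G4=G3=1 -> 00011
State from step 4 equals state from step 3 -> cycle length 1

Answer: 1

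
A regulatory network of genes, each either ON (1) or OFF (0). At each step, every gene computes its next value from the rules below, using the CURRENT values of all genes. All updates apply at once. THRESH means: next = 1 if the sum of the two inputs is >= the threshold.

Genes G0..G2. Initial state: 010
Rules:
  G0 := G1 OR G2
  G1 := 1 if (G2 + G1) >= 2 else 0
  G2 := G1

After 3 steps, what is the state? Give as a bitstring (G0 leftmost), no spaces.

Step 1: G0=G1|G2=1|0=1 G1=(0+1>=2)=0 G2=G1=1 -> 101
Step 2: G0=G1|G2=0|1=1 G1=(1+0>=2)=0 G2=G1=0 -> 100
Step 3: G0=G1|G2=0|0=0 G1=(0+0>=2)=0 G2=G1=0 -> 000

000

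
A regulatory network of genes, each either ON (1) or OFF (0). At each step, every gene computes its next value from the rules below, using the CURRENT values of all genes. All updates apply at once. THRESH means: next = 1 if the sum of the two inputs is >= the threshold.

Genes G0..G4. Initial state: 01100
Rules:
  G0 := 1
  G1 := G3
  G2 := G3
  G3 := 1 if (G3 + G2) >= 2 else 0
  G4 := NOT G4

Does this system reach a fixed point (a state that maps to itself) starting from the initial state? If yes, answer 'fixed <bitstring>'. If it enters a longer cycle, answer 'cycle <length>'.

Step 0: 01100
Step 1: G0=1(const) G1=G3=0 G2=G3=0 G3=(0+1>=2)=0 G4=NOT G4=NOT 0=1 -> 10001
Step 2: G0=1(const) G1=G3=0 G2=G3=0 G3=(0+0>=2)=0 G4=NOT G4=NOT 1=0 -> 10000
Step 3: G0=1(const) G1=G3=0 G2=G3=0 G3=(0+0>=2)=0 G4=NOT G4=NOT 0=1 -> 10001
Cycle of length 2 starting at step 1 -> no fixed point

Answer: cycle 2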